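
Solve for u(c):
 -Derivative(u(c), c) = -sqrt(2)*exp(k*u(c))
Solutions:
 u(c) = Piecewise((log(-1/(C1*k + sqrt(2)*c*k))/k, Ne(k, 0)), (nan, True))
 u(c) = Piecewise((C1 + sqrt(2)*c, Eq(k, 0)), (nan, True))


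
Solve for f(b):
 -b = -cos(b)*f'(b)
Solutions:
 f(b) = C1 + Integral(b/cos(b), b)


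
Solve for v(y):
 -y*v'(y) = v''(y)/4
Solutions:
 v(y) = C1 + C2*erf(sqrt(2)*y)


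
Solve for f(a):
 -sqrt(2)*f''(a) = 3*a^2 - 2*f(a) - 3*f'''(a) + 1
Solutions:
 f(a) = C1*exp(a*(2/(-2*sqrt(2)/27 + sqrt(-8 + (243 - 2*sqrt(2))^2)/27 + 9)^(1/3) + 6*sqrt(2) + 9*(-2*sqrt(2)/27 + sqrt(-8 + (243 - 2*sqrt(2))^2)/27 + 9)^(1/3))/54)*sin(sqrt(3)*a*(-9*(-2*sqrt(2)/27 + sqrt(-32/729 + (18 - 4*sqrt(2)/27)^2)/2 + 9)^(1/3) + 2/(-2*sqrt(2)/27 + sqrt(-32/729 + (18 - 4*sqrt(2)/27)^2)/2 + 9)^(1/3))/54) + C2*exp(a*(2/(-2*sqrt(2)/27 + sqrt(-8 + (243 - 2*sqrt(2))^2)/27 + 9)^(1/3) + 6*sqrt(2) + 9*(-2*sqrt(2)/27 + sqrt(-8 + (243 - 2*sqrt(2))^2)/27 + 9)^(1/3))/54)*cos(sqrt(3)*a*(-9*(-2*sqrt(2)/27 + sqrt(-32/729 + (18 - 4*sqrt(2)/27)^2)/2 + 9)^(1/3) + 2/(-2*sqrt(2)/27 + sqrt(-32/729 + (18 - 4*sqrt(2)/27)^2)/2 + 9)^(1/3))/54) + C3*exp(a*(-9*(-2*sqrt(2)/27 + sqrt(-8 + (243 - 2*sqrt(2))^2)/27 + 9)^(1/3) - 2/(-2*sqrt(2)/27 + sqrt(-8 + (243 - 2*sqrt(2))^2)/27 + 9)^(1/3) + 3*sqrt(2))/27) + 3*a^2/2 + 1/2 + 3*sqrt(2)/2


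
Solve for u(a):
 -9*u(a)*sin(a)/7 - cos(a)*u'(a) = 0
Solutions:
 u(a) = C1*cos(a)^(9/7)


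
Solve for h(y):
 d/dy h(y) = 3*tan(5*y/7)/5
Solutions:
 h(y) = C1 - 21*log(cos(5*y/7))/25


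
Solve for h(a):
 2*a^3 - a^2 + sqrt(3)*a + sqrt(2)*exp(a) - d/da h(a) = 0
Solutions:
 h(a) = C1 + a^4/2 - a^3/3 + sqrt(3)*a^2/2 + sqrt(2)*exp(a)


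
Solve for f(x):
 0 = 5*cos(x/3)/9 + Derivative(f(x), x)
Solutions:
 f(x) = C1 - 5*sin(x/3)/3


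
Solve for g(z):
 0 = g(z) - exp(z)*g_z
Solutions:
 g(z) = C1*exp(-exp(-z))


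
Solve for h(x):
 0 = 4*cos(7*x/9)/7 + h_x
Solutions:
 h(x) = C1 - 36*sin(7*x/9)/49


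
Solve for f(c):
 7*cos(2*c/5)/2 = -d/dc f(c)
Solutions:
 f(c) = C1 - 35*sin(2*c/5)/4


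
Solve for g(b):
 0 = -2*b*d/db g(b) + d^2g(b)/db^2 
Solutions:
 g(b) = C1 + C2*erfi(b)


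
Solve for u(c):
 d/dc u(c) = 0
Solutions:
 u(c) = C1


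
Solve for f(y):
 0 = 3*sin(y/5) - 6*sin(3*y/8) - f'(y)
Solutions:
 f(y) = C1 - 15*cos(y/5) + 16*cos(3*y/8)


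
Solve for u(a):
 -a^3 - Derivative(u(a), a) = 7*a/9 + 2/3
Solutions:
 u(a) = C1 - a^4/4 - 7*a^2/18 - 2*a/3


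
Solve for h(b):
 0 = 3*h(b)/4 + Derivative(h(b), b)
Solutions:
 h(b) = C1*exp(-3*b/4)


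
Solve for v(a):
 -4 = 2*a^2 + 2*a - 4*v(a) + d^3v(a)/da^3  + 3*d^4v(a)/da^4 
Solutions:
 v(a) = C1*exp(a*(-24 - 10*2^(2/3)/(167/27 + sqrt(41))^(1/3) + 9*2^(1/3)*(167/27 + sqrt(41))^(1/3))/54)*sin(sqrt(3)*a*(20/(334/27 + 2*sqrt(41))^(1/3) + 9*(334/27 + 2*sqrt(41))^(1/3))/54) + C2*exp(a*(-24 - 10*2^(2/3)/(167/27 + sqrt(41))^(1/3) + 9*2^(1/3)*(167/27 + sqrt(41))^(1/3))/54)*cos(sqrt(3)*a*(20/(334/27 + 2*sqrt(41))^(1/3) + 9*(334/27 + 2*sqrt(41))^(1/3))/54) + C3*exp(a) + C4*exp(a*(-9*2^(1/3)*(167/27 + sqrt(41))^(1/3) - 12 + 10*2^(2/3)/(167/27 + sqrt(41))^(1/3))/27) + a^2/2 + a/2 + 1


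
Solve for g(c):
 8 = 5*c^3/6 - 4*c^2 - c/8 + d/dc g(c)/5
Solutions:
 g(c) = C1 - 25*c^4/24 + 20*c^3/3 + 5*c^2/16 + 40*c


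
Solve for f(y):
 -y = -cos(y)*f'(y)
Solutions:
 f(y) = C1 + Integral(y/cos(y), y)


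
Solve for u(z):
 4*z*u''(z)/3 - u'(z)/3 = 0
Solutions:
 u(z) = C1 + C2*z^(5/4)


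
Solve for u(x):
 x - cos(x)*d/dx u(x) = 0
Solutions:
 u(x) = C1 + Integral(x/cos(x), x)


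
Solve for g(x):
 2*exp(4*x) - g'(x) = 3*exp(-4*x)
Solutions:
 g(x) = C1 + exp(4*x)/2 + 3*exp(-4*x)/4


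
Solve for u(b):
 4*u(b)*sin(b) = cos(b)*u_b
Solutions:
 u(b) = C1/cos(b)^4


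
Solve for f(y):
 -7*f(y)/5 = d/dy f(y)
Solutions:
 f(y) = C1*exp(-7*y/5)


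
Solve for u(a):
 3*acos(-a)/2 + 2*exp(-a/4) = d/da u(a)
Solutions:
 u(a) = C1 + 3*a*acos(-a)/2 + 3*sqrt(1 - a^2)/2 - 8*exp(-a/4)


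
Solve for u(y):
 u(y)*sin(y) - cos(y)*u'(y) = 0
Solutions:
 u(y) = C1/cos(y)


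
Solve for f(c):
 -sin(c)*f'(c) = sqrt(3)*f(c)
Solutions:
 f(c) = C1*(cos(c) + 1)^(sqrt(3)/2)/(cos(c) - 1)^(sqrt(3)/2)


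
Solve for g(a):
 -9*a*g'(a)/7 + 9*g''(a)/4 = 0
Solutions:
 g(a) = C1 + C2*erfi(sqrt(14)*a/7)


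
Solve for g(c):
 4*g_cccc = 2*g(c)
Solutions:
 g(c) = C1*exp(-2^(3/4)*c/2) + C2*exp(2^(3/4)*c/2) + C3*sin(2^(3/4)*c/2) + C4*cos(2^(3/4)*c/2)


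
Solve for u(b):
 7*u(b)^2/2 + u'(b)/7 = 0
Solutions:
 u(b) = 2/(C1 + 49*b)


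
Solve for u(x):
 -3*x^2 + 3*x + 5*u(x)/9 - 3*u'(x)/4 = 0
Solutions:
 u(x) = C1*exp(20*x/27) + 27*x^2/5 + 459*x/50 + 12393/1000


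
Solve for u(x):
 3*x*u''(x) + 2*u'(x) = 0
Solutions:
 u(x) = C1 + C2*x^(1/3)


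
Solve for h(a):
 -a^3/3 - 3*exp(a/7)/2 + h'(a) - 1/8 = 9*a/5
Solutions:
 h(a) = C1 + a^4/12 + 9*a^2/10 + a/8 + 21*exp(a/7)/2


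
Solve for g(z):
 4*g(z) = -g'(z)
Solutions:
 g(z) = C1*exp(-4*z)


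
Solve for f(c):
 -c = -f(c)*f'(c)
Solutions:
 f(c) = -sqrt(C1 + c^2)
 f(c) = sqrt(C1 + c^2)


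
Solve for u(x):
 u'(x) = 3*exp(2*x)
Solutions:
 u(x) = C1 + 3*exp(2*x)/2


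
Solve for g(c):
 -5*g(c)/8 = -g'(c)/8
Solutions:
 g(c) = C1*exp(5*c)


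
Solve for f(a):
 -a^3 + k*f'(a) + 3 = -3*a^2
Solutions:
 f(a) = C1 + a^4/(4*k) - a^3/k - 3*a/k


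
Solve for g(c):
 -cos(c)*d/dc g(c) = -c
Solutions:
 g(c) = C1 + Integral(c/cos(c), c)


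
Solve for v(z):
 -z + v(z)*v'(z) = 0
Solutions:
 v(z) = -sqrt(C1 + z^2)
 v(z) = sqrt(C1 + z^2)


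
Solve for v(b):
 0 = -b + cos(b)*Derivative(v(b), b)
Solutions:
 v(b) = C1 + Integral(b/cos(b), b)


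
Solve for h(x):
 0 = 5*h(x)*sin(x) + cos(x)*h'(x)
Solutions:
 h(x) = C1*cos(x)^5


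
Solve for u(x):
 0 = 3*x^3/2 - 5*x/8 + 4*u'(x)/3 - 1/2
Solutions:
 u(x) = C1 - 9*x^4/32 + 15*x^2/64 + 3*x/8


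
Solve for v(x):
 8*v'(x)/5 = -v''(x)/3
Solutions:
 v(x) = C1 + C2*exp(-24*x/5)


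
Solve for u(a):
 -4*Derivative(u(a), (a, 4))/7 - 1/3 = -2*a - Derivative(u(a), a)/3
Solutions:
 u(a) = C1 + C4*exp(126^(1/3)*a/6) - 3*a^2 + a + (C2*sin(14^(1/3)*3^(1/6)*a/4) + C3*cos(14^(1/3)*3^(1/6)*a/4))*exp(-126^(1/3)*a/12)


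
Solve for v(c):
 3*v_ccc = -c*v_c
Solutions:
 v(c) = C1 + Integral(C2*airyai(-3^(2/3)*c/3) + C3*airybi(-3^(2/3)*c/3), c)


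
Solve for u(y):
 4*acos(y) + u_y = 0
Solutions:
 u(y) = C1 - 4*y*acos(y) + 4*sqrt(1 - y^2)


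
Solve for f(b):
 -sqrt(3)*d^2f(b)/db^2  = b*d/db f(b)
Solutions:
 f(b) = C1 + C2*erf(sqrt(2)*3^(3/4)*b/6)


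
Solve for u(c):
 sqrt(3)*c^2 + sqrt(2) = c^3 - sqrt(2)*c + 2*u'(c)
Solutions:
 u(c) = C1 - c^4/8 + sqrt(3)*c^3/6 + sqrt(2)*c^2/4 + sqrt(2)*c/2


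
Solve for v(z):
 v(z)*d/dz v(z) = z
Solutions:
 v(z) = -sqrt(C1 + z^2)
 v(z) = sqrt(C1 + z^2)


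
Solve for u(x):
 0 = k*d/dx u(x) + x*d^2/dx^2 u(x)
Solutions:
 u(x) = C1 + x^(1 - re(k))*(C2*sin(log(x)*Abs(im(k))) + C3*cos(log(x)*im(k)))


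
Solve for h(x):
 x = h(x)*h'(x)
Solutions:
 h(x) = -sqrt(C1 + x^2)
 h(x) = sqrt(C1 + x^2)


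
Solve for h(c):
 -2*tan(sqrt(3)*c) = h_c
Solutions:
 h(c) = C1 + 2*sqrt(3)*log(cos(sqrt(3)*c))/3


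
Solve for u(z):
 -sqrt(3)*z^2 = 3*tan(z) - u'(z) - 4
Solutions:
 u(z) = C1 + sqrt(3)*z^3/3 - 4*z - 3*log(cos(z))


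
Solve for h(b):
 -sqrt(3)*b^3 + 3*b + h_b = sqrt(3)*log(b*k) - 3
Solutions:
 h(b) = C1 + sqrt(3)*b^4/4 - 3*b^2/2 + sqrt(3)*b*log(b*k) + b*(-3 - sqrt(3))


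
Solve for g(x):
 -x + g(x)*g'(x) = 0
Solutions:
 g(x) = -sqrt(C1 + x^2)
 g(x) = sqrt(C1 + x^2)


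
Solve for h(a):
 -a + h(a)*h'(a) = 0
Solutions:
 h(a) = -sqrt(C1 + a^2)
 h(a) = sqrt(C1 + a^2)


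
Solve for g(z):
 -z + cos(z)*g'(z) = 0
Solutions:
 g(z) = C1 + Integral(z/cos(z), z)


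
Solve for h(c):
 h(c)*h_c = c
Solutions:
 h(c) = -sqrt(C1 + c^2)
 h(c) = sqrt(C1 + c^2)


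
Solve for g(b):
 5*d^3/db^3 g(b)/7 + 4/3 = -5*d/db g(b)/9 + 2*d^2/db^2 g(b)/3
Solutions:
 g(b) = C1 - 12*b/5 + (C2*sin(sqrt(14)*b/5) + C3*cos(sqrt(14)*b/5))*exp(7*b/15)


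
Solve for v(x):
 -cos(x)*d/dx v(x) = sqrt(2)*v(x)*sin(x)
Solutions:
 v(x) = C1*cos(x)^(sqrt(2))


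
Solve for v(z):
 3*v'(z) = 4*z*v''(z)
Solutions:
 v(z) = C1 + C2*z^(7/4)


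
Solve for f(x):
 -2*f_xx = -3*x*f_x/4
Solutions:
 f(x) = C1 + C2*erfi(sqrt(3)*x/4)


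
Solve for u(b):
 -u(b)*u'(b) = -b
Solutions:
 u(b) = -sqrt(C1 + b^2)
 u(b) = sqrt(C1 + b^2)


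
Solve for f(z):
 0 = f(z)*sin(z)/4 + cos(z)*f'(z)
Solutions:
 f(z) = C1*cos(z)^(1/4)


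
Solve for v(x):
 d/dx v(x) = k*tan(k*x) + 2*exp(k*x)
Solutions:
 v(x) = C1 + k*Piecewise((-log(cos(k*x))/k, Ne(k, 0)), (0, True)) + 2*Piecewise((exp(k*x)/k, Ne(k, 0)), (x, True))


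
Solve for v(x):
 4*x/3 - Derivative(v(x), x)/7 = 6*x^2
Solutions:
 v(x) = C1 - 14*x^3 + 14*x^2/3


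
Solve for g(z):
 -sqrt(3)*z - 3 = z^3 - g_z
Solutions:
 g(z) = C1 + z^4/4 + sqrt(3)*z^2/2 + 3*z


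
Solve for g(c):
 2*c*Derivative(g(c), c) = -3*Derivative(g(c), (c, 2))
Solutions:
 g(c) = C1 + C2*erf(sqrt(3)*c/3)


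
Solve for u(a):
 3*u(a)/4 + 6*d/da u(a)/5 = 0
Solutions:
 u(a) = C1*exp(-5*a/8)


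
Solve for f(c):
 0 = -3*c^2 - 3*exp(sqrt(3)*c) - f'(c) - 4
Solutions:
 f(c) = C1 - c^3 - 4*c - sqrt(3)*exp(sqrt(3)*c)


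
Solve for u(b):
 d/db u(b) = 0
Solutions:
 u(b) = C1


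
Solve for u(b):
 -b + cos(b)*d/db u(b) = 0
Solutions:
 u(b) = C1 + Integral(b/cos(b), b)


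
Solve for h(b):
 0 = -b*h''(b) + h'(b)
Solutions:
 h(b) = C1 + C2*b^2


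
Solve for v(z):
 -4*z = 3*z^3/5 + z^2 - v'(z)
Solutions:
 v(z) = C1 + 3*z^4/20 + z^3/3 + 2*z^2


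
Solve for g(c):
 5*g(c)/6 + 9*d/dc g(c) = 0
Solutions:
 g(c) = C1*exp(-5*c/54)


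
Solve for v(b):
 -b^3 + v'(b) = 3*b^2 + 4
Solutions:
 v(b) = C1 + b^4/4 + b^3 + 4*b


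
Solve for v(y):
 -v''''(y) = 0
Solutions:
 v(y) = C1 + C2*y + C3*y^2 + C4*y^3


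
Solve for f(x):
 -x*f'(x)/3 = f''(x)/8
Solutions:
 f(x) = C1 + C2*erf(2*sqrt(3)*x/3)


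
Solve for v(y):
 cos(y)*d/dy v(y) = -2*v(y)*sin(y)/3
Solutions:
 v(y) = C1*cos(y)^(2/3)


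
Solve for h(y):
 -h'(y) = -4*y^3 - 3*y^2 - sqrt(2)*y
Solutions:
 h(y) = C1 + y^4 + y^3 + sqrt(2)*y^2/2


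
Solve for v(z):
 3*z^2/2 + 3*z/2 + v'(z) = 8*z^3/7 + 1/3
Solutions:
 v(z) = C1 + 2*z^4/7 - z^3/2 - 3*z^2/4 + z/3


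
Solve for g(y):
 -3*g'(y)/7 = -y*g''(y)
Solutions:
 g(y) = C1 + C2*y^(10/7)


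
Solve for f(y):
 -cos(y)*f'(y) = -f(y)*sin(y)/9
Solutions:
 f(y) = C1/cos(y)^(1/9)


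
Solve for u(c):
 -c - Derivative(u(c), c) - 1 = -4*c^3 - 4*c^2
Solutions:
 u(c) = C1 + c^4 + 4*c^3/3 - c^2/2 - c


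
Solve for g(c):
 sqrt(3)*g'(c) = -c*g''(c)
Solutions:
 g(c) = C1 + C2*c^(1 - sqrt(3))


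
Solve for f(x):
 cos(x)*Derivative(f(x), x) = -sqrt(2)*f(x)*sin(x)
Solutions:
 f(x) = C1*cos(x)^(sqrt(2))


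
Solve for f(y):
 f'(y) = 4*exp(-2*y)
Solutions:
 f(y) = C1 - 2*exp(-2*y)


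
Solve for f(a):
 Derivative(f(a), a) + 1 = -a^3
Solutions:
 f(a) = C1 - a^4/4 - a


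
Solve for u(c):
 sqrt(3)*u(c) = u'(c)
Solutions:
 u(c) = C1*exp(sqrt(3)*c)


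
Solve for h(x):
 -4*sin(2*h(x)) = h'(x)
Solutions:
 h(x) = pi - acos((-C1 - exp(16*x))/(C1 - exp(16*x)))/2
 h(x) = acos((-C1 - exp(16*x))/(C1 - exp(16*x)))/2


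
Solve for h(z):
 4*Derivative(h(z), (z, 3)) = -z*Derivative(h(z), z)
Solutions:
 h(z) = C1 + Integral(C2*airyai(-2^(1/3)*z/2) + C3*airybi(-2^(1/3)*z/2), z)


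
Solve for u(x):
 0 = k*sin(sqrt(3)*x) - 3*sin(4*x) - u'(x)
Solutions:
 u(x) = C1 - sqrt(3)*k*cos(sqrt(3)*x)/3 + 3*cos(4*x)/4


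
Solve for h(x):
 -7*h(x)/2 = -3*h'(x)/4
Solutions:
 h(x) = C1*exp(14*x/3)


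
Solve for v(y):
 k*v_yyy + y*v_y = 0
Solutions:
 v(y) = C1 + Integral(C2*airyai(y*(-1/k)^(1/3)) + C3*airybi(y*(-1/k)^(1/3)), y)


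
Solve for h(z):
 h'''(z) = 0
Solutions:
 h(z) = C1 + C2*z + C3*z^2


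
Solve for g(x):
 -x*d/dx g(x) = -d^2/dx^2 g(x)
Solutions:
 g(x) = C1 + C2*erfi(sqrt(2)*x/2)


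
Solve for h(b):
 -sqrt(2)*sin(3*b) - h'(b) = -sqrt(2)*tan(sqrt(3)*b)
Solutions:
 h(b) = C1 - sqrt(6)*log(cos(sqrt(3)*b))/3 + sqrt(2)*cos(3*b)/3


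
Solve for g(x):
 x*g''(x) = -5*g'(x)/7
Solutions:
 g(x) = C1 + C2*x^(2/7)


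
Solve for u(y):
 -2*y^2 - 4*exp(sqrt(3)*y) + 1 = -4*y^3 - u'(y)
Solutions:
 u(y) = C1 - y^4 + 2*y^3/3 - y + 4*sqrt(3)*exp(sqrt(3)*y)/3


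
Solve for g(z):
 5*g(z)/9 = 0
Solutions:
 g(z) = 0


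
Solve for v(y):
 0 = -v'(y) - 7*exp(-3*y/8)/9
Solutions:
 v(y) = C1 + 56*exp(-3*y/8)/27


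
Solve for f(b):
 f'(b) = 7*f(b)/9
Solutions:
 f(b) = C1*exp(7*b/9)


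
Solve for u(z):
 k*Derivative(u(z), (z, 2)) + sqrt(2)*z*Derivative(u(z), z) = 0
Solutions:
 u(z) = C1 + C2*sqrt(k)*erf(2^(3/4)*z*sqrt(1/k)/2)


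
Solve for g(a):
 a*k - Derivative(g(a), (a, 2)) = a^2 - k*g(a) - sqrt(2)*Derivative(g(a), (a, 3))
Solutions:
 g(a) = C1*exp(a*(sqrt(2)*(27*k + sqrt((27*k - 1)^2 - 1) - 1)^(1/3) - sqrt(6)*I*(27*k + sqrt((27*k - 1)^2 - 1) - 1)^(1/3) + 2*sqrt(2) - 8/((-sqrt(2) + sqrt(6)*I)*(27*k + sqrt((27*k - 1)^2 - 1) - 1)^(1/3)))/12) + C2*exp(a*(sqrt(2)*(27*k + sqrt((27*k - 1)^2 - 1) - 1)^(1/3) + sqrt(6)*I*(27*k + sqrt((27*k - 1)^2 - 1) - 1)^(1/3) + 2*sqrt(2) + 8/((sqrt(2) + sqrt(6)*I)*(27*k + sqrt((27*k - 1)^2 - 1) - 1)^(1/3)))/12) + C3*exp(sqrt(2)*a*(-(27*k + sqrt((27*k - 1)^2 - 1) - 1)^(1/3) + 1 - 1/(27*k + sqrt((27*k - 1)^2 - 1) - 1)^(1/3))/6) + a^2/k - a + 2/k^2


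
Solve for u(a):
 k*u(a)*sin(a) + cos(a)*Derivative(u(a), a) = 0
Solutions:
 u(a) = C1*exp(k*log(cos(a)))


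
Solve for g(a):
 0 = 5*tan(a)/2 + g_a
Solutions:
 g(a) = C1 + 5*log(cos(a))/2


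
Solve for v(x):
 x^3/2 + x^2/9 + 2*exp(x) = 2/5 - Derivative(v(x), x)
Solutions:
 v(x) = C1 - x^4/8 - x^3/27 + 2*x/5 - 2*exp(x)


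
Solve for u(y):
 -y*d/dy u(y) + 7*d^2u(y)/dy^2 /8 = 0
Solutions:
 u(y) = C1 + C2*erfi(2*sqrt(7)*y/7)


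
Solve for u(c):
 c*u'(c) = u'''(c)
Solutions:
 u(c) = C1 + Integral(C2*airyai(c) + C3*airybi(c), c)


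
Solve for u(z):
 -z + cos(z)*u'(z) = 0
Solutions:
 u(z) = C1 + Integral(z/cos(z), z)


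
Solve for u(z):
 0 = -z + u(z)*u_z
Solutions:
 u(z) = -sqrt(C1 + z^2)
 u(z) = sqrt(C1 + z^2)


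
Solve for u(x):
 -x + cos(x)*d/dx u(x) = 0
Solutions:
 u(x) = C1 + Integral(x/cos(x), x)


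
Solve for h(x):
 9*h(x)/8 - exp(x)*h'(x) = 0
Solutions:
 h(x) = C1*exp(-9*exp(-x)/8)


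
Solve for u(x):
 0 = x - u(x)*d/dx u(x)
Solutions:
 u(x) = -sqrt(C1 + x^2)
 u(x) = sqrt(C1 + x^2)


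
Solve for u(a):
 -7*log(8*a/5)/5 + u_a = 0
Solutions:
 u(a) = C1 + 7*a*log(a)/5 - 7*a*log(5)/5 - 7*a/5 + 21*a*log(2)/5


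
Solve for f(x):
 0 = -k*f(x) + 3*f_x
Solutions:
 f(x) = C1*exp(k*x/3)


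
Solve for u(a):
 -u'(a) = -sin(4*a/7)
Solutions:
 u(a) = C1 - 7*cos(4*a/7)/4


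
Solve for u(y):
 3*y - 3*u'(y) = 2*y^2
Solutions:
 u(y) = C1 - 2*y^3/9 + y^2/2


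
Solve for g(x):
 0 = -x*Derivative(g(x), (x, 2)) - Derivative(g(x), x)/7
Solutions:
 g(x) = C1 + C2*x^(6/7)


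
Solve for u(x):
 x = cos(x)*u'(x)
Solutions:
 u(x) = C1 + Integral(x/cos(x), x)


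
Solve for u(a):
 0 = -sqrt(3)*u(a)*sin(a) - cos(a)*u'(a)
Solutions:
 u(a) = C1*cos(a)^(sqrt(3))


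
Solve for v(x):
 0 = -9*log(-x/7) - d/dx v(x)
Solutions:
 v(x) = C1 - 9*x*log(-x) + 9*x*(1 + log(7))


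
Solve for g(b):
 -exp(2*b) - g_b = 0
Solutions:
 g(b) = C1 - exp(2*b)/2


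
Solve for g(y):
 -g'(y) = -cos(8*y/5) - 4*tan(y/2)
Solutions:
 g(y) = C1 - 8*log(cos(y/2)) + 5*sin(8*y/5)/8


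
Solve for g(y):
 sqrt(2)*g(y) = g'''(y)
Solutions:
 g(y) = C3*exp(2^(1/6)*y) + (C1*sin(2^(1/6)*sqrt(3)*y/2) + C2*cos(2^(1/6)*sqrt(3)*y/2))*exp(-2^(1/6)*y/2)


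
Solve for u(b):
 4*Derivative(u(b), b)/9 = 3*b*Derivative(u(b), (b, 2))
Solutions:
 u(b) = C1 + C2*b^(31/27)


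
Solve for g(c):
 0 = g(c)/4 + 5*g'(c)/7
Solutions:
 g(c) = C1*exp(-7*c/20)


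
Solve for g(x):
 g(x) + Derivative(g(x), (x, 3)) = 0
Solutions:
 g(x) = C3*exp(-x) + (C1*sin(sqrt(3)*x/2) + C2*cos(sqrt(3)*x/2))*exp(x/2)


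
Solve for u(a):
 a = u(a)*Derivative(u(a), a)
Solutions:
 u(a) = -sqrt(C1 + a^2)
 u(a) = sqrt(C1 + a^2)


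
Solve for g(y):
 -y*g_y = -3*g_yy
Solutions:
 g(y) = C1 + C2*erfi(sqrt(6)*y/6)


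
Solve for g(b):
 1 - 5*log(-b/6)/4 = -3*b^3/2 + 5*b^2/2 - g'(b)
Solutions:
 g(b) = C1 - 3*b^4/8 + 5*b^3/6 + 5*b*log(-b)/4 + b*(-9 - 5*log(6))/4


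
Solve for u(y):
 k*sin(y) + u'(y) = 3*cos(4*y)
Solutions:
 u(y) = C1 + k*cos(y) + 3*sin(4*y)/4


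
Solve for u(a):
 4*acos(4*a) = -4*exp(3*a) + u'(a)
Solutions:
 u(a) = C1 + 4*a*acos(4*a) - sqrt(1 - 16*a^2) + 4*exp(3*a)/3


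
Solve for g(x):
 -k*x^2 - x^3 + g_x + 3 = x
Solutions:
 g(x) = C1 + k*x^3/3 + x^4/4 + x^2/2 - 3*x


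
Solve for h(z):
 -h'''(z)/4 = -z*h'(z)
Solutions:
 h(z) = C1 + Integral(C2*airyai(2^(2/3)*z) + C3*airybi(2^(2/3)*z), z)


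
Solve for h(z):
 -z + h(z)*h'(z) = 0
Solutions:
 h(z) = -sqrt(C1 + z^2)
 h(z) = sqrt(C1 + z^2)


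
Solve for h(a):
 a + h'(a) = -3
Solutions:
 h(a) = C1 - a^2/2 - 3*a


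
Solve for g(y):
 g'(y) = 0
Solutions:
 g(y) = C1


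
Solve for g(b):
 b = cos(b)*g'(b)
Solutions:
 g(b) = C1 + Integral(b/cos(b), b)


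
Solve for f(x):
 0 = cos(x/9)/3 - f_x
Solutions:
 f(x) = C1 + 3*sin(x/9)


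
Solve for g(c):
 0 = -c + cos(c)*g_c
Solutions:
 g(c) = C1 + Integral(c/cos(c), c)


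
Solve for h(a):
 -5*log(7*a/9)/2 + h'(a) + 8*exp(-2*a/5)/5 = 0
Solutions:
 h(a) = C1 + 5*a*log(a)/2 + a*(-5*log(3) - 5/2 + 5*log(7)/2) + 4*exp(-2*a/5)


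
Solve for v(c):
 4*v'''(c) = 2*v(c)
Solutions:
 v(c) = C3*exp(2^(2/3)*c/2) + (C1*sin(2^(2/3)*sqrt(3)*c/4) + C2*cos(2^(2/3)*sqrt(3)*c/4))*exp(-2^(2/3)*c/4)


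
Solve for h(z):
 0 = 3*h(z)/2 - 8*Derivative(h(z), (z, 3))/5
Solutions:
 h(z) = C3*exp(15^(1/3)*2^(2/3)*z/4) + (C1*sin(2^(2/3)*3^(5/6)*5^(1/3)*z/8) + C2*cos(2^(2/3)*3^(5/6)*5^(1/3)*z/8))*exp(-15^(1/3)*2^(2/3)*z/8)


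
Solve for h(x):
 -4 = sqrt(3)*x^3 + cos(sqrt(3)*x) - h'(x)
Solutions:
 h(x) = C1 + sqrt(3)*x^4/4 + 4*x + sqrt(3)*sin(sqrt(3)*x)/3


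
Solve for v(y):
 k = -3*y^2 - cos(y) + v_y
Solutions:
 v(y) = C1 + k*y + y^3 + sin(y)


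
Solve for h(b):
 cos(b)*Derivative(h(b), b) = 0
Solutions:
 h(b) = C1


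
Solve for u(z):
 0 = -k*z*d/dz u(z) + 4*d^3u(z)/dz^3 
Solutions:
 u(z) = C1 + Integral(C2*airyai(2^(1/3)*k^(1/3)*z/2) + C3*airybi(2^(1/3)*k^(1/3)*z/2), z)


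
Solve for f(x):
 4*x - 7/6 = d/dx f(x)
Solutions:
 f(x) = C1 + 2*x^2 - 7*x/6


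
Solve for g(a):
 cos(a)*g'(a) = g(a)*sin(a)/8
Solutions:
 g(a) = C1/cos(a)^(1/8)


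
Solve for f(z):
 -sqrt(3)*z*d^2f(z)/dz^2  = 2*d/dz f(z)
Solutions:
 f(z) = C1 + C2*z^(1 - 2*sqrt(3)/3)


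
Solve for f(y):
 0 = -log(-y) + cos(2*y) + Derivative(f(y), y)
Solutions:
 f(y) = C1 + y*log(-y) - y - sin(2*y)/2


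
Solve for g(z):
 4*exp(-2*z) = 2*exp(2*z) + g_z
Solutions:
 g(z) = C1 - exp(2*z) - 2*exp(-2*z)


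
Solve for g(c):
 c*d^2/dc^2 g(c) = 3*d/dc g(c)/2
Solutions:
 g(c) = C1 + C2*c^(5/2)


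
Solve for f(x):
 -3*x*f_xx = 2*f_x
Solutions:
 f(x) = C1 + C2*x^(1/3)


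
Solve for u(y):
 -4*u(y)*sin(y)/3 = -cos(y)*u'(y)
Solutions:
 u(y) = C1/cos(y)^(4/3)


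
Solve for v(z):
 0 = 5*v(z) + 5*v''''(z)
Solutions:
 v(z) = (C1*sin(sqrt(2)*z/2) + C2*cos(sqrt(2)*z/2))*exp(-sqrt(2)*z/2) + (C3*sin(sqrt(2)*z/2) + C4*cos(sqrt(2)*z/2))*exp(sqrt(2)*z/2)


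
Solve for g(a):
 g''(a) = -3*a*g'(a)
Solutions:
 g(a) = C1 + C2*erf(sqrt(6)*a/2)


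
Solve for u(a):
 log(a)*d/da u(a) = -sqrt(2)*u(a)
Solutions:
 u(a) = C1*exp(-sqrt(2)*li(a))


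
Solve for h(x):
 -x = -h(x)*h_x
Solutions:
 h(x) = -sqrt(C1 + x^2)
 h(x) = sqrt(C1 + x^2)


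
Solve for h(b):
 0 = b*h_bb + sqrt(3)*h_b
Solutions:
 h(b) = C1 + C2*b^(1 - sqrt(3))


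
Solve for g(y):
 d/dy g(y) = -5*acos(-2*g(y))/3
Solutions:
 Integral(1/acos(-2*_y), (_y, g(y))) = C1 - 5*y/3


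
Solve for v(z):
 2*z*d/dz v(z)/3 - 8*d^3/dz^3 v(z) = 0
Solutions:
 v(z) = C1 + Integral(C2*airyai(18^(1/3)*z/6) + C3*airybi(18^(1/3)*z/6), z)


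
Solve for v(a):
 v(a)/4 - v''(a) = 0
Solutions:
 v(a) = C1*exp(-a/2) + C2*exp(a/2)


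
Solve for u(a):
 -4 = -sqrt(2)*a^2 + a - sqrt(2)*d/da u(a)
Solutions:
 u(a) = C1 - a^3/3 + sqrt(2)*a^2/4 + 2*sqrt(2)*a


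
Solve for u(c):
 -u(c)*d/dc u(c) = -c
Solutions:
 u(c) = -sqrt(C1 + c^2)
 u(c) = sqrt(C1 + c^2)


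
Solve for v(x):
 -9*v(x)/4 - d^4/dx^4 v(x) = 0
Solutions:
 v(x) = (C1*sin(sqrt(3)*x/2) + C2*cos(sqrt(3)*x/2))*exp(-sqrt(3)*x/2) + (C3*sin(sqrt(3)*x/2) + C4*cos(sqrt(3)*x/2))*exp(sqrt(3)*x/2)


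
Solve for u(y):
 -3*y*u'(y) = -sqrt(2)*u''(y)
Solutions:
 u(y) = C1 + C2*erfi(2^(1/4)*sqrt(3)*y/2)


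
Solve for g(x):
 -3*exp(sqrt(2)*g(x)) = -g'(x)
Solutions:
 g(x) = sqrt(2)*(2*log(-1/(C1 + 3*x)) - log(2))/4


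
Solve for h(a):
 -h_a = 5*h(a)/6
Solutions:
 h(a) = C1*exp(-5*a/6)


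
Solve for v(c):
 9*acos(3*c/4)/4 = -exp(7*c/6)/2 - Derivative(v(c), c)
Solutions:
 v(c) = C1 - 9*c*acos(3*c/4)/4 + 3*sqrt(16 - 9*c^2)/4 - 3*exp(7*c/6)/7


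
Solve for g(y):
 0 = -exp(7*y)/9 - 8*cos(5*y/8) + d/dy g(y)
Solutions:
 g(y) = C1 + exp(7*y)/63 + 64*sin(5*y/8)/5


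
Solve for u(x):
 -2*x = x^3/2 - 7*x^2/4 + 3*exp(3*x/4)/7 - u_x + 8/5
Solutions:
 u(x) = C1 + x^4/8 - 7*x^3/12 + x^2 + 8*x/5 + 4*exp(3*x/4)/7


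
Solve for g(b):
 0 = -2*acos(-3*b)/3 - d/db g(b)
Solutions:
 g(b) = C1 - 2*b*acos(-3*b)/3 - 2*sqrt(1 - 9*b^2)/9


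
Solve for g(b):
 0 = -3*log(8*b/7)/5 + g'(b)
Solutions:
 g(b) = C1 + 3*b*log(b)/5 - 3*b*log(7)/5 - 3*b/5 + 9*b*log(2)/5


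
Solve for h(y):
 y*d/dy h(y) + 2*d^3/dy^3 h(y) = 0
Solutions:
 h(y) = C1 + Integral(C2*airyai(-2^(2/3)*y/2) + C3*airybi(-2^(2/3)*y/2), y)


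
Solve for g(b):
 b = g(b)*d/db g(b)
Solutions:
 g(b) = -sqrt(C1 + b^2)
 g(b) = sqrt(C1 + b^2)


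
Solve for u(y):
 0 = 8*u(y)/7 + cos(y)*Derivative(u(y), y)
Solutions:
 u(y) = C1*(sin(y) - 1)^(4/7)/(sin(y) + 1)^(4/7)


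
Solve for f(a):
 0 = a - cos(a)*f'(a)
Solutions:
 f(a) = C1 + Integral(a/cos(a), a)


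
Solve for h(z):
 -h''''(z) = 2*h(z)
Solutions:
 h(z) = (C1*sin(2^(3/4)*z/2) + C2*cos(2^(3/4)*z/2))*exp(-2^(3/4)*z/2) + (C3*sin(2^(3/4)*z/2) + C4*cos(2^(3/4)*z/2))*exp(2^(3/4)*z/2)


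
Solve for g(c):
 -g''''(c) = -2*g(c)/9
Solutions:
 g(c) = C1*exp(-2^(1/4)*sqrt(3)*c/3) + C2*exp(2^(1/4)*sqrt(3)*c/3) + C3*sin(2^(1/4)*sqrt(3)*c/3) + C4*cos(2^(1/4)*sqrt(3)*c/3)


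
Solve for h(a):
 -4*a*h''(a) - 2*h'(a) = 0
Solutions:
 h(a) = C1 + C2*sqrt(a)


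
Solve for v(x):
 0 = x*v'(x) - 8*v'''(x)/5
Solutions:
 v(x) = C1 + Integral(C2*airyai(5^(1/3)*x/2) + C3*airybi(5^(1/3)*x/2), x)


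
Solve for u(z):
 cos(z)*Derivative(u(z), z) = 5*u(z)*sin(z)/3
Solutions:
 u(z) = C1/cos(z)^(5/3)


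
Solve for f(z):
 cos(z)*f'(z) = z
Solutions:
 f(z) = C1 + Integral(z/cos(z), z)


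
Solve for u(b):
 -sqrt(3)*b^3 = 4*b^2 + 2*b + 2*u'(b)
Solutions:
 u(b) = C1 - sqrt(3)*b^4/8 - 2*b^3/3 - b^2/2


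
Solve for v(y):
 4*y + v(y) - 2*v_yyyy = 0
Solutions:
 v(y) = C1*exp(-2^(3/4)*y/2) + C2*exp(2^(3/4)*y/2) + C3*sin(2^(3/4)*y/2) + C4*cos(2^(3/4)*y/2) - 4*y


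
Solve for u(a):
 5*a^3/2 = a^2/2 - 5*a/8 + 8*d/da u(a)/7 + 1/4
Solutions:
 u(a) = C1 + 35*a^4/64 - 7*a^3/48 + 35*a^2/128 - 7*a/32


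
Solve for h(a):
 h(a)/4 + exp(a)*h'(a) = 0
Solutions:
 h(a) = C1*exp(exp(-a)/4)


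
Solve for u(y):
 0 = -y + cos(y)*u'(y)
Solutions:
 u(y) = C1 + Integral(y/cos(y), y)


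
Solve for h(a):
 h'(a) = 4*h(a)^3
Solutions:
 h(a) = -sqrt(2)*sqrt(-1/(C1 + 4*a))/2
 h(a) = sqrt(2)*sqrt(-1/(C1 + 4*a))/2


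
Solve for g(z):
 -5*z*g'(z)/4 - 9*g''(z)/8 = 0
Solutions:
 g(z) = C1 + C2*erf(sqrt(5)*z/3)


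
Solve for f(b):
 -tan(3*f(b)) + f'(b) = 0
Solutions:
 f(b) = -asin(C1*exp(3*b))/3 + pi/3
 f(b) = asin(C1*exp(3*b))/3


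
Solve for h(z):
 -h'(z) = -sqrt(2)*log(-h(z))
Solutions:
 -li(-h(z)) = C1 + sqrt(2)*z


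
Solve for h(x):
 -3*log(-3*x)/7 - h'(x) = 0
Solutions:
 h(x) = C1 - 3*x*log(-x)/7 + 3*x*(1 - log(3))/7


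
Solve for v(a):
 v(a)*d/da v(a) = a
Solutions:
 v(a) = -sqrt(C1 + a^2)
 v(a) = sqrt(C1 + a^2)


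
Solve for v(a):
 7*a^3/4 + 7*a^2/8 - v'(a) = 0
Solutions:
 v(a) = C1 + 7*a^4/16 + 7*a^3/24


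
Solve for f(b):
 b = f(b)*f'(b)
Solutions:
 f(b) = -sqrt(C1 + b^2)
 f(b) = sqrt(C1 + b^2)


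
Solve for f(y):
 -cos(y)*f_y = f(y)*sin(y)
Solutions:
 f(y) = C1*cos(y)


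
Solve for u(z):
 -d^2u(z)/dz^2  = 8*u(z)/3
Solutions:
 u(z) = C1*sin(2*sqrt(6)*z/3) + C2*cos(2*sqrt(6)*z/3)


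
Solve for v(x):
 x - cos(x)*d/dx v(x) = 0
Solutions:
 v(x) = C1 + Integral(x/cos(x), x)


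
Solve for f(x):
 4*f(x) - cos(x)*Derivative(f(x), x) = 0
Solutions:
 f(x) = C1*(sin(x)^2 + 2*sin(x) + 1)/(sin(x)^2 - 2*sin(x) + 1)


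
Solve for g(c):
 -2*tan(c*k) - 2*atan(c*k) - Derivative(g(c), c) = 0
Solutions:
 g(c) = C1 - 2*Piecewise((-log(cos(c*k))/k, Ne(k, 0)), (0, True)) - 2*Piecewise((c*atan(c*k) - log(c^2*k^2 + 1)/(2*k), Ne(k, 0)), (0, True))


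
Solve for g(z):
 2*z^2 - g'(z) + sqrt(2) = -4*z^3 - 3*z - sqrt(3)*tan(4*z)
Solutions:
 g(z) = C1 + z^4 + 2*z^3/3 + 3*z^2/2 + sqrt(2)*z - sqrt(3)*log(cos(4*z))/4


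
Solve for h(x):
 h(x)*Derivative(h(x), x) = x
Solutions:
 h(x) = -sqrt(C1 + x^2)
 h(x) = sqrt(C1 + x^2)


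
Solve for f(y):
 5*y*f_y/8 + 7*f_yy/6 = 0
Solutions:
 f(y) = C1 + C2*erf(sqrt(210)*y/28)


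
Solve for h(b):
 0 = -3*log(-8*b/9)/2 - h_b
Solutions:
 h(b) = C1 - 3*b*log(-b)/2 + b*(-9*log(2)/2 + 3/2 + 3*log(3))


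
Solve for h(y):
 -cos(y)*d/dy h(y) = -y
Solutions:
 h(y) = C1 + Integral(y/cos(y), y)


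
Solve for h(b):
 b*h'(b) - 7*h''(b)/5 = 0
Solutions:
 h(b) = C1 + C2*erfi(sqrt(70)*b/14)


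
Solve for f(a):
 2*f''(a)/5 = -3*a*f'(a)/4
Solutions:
 f(a) = C1 + C2*erf(sqrt(15)*a/4)


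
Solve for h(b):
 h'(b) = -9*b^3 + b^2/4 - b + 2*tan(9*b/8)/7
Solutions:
 h(b) = C1 - 9*b^4/4 + b^3/12 - b^2/2 - 16*log(cos(9*b/8))/63


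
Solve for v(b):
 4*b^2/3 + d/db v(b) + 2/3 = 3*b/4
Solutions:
 v(b) = C1 - 4*b^3/9 + 3*b^2/8 - 2*b/3


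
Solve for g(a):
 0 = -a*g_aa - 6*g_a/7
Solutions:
 g(a) = C1 + C2*a^(1/7)


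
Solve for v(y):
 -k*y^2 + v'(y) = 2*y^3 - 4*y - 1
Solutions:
 v(y) = C1 + k*y^3/3 + y^4/2 - 2*y^2 - y


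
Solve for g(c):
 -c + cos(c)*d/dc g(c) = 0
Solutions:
 g(c) = C1 + Integral(c/cos(c), c)


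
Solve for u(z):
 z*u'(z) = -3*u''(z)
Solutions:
 u(z) = C1 + C2*erf(sqrt(6)*z/6)


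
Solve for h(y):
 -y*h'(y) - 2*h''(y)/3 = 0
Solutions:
 h(y) = C1 + C2*erf(sqrt(3)*y/2)


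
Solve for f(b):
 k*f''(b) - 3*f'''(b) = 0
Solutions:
 f(b) = C1 + C2*b + C3*exp(b*k/3)


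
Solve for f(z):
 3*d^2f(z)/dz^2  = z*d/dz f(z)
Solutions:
 f(z) = C1 + C2*erfi(sqrt(6)*z/6)


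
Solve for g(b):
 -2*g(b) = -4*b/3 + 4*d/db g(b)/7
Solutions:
 g(b) = C1*exp(-7*b/2) + 2*b/3 - 4/21


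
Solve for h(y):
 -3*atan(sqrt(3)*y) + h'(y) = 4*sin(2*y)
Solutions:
 h(y) = C1 + 3*y*atan(sqrt(3)*y) - sqrt(3)*log(3*y^2 + 1)/2 - 2*cos(2*y)


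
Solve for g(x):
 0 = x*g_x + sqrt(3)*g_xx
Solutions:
 g(x) = C1 + C2*erf(sqrt(2)*3^(3/4)*x/6)


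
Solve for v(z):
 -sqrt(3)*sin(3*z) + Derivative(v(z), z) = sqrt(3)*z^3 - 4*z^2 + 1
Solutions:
 v(z) = C1 + sqrt(3)*z^4/4 - 4*z^3/3 + z - sqrt(3)*cos(3*z)/3


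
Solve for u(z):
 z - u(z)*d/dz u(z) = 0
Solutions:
 u(z) = -sqrt(C1 + z^2)
 u(z) = sqrt(C1 + z^2)


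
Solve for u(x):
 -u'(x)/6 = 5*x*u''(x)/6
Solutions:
 u(x) = C1 + C2*x^(4/5)


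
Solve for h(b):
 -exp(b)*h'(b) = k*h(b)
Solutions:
 h(b) = C1*exp(k*exp(-b))


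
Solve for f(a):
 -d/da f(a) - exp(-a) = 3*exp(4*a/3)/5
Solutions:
 f(a) = C1 - 9*exp(4*a/3)/20 + exp(-a)


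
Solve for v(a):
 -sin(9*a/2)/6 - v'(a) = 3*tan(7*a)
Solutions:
 v(a) = C1 + 3*log(cos(7*a))/7 + cos(9*a/2)/27


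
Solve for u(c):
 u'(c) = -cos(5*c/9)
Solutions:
 u(c) = C1 - 9*sin(5*c/9)/5


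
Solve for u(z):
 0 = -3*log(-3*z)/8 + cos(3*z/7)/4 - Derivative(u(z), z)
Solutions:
 u(z) = C1 - 3*z*log(-z)/8 - 3*z*log(3)/8 + 3*z/8 + 7*sin(3*z/7)/12


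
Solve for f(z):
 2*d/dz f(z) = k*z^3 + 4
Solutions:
 f(z) = C1 + k*z^4/8 + 2*z


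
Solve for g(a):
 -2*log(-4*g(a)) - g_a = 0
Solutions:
 Integral(1/(log(-_y) + 2*log(2)), (_y, g(a)))/2 = C1 - a


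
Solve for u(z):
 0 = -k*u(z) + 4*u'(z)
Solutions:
 u(z) = C1*exp(k*z/4)


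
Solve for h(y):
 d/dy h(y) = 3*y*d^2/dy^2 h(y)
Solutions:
 h(y) = C1 + C2*y^(4/3)


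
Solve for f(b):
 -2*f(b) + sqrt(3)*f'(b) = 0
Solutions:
 f(b) = C1*exp(2*sqrt(3)*b/3)


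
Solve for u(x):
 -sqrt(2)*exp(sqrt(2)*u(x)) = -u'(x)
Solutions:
 u(x) = sqrt(2)*(2*log(-1/(C1 + sqrt(2)*x)) - log(2))/4


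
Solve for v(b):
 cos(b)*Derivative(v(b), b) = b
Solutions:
 v(b) = C1 + Integral(b/cos(b), b)


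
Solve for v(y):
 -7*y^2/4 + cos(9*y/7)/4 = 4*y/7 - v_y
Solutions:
 v(y) = C1 + 7*y^3/12 + 2*y^2/7 - 7*sin(9*y/7)/36


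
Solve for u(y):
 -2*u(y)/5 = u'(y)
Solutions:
 u(y) = C1*exp(-2*y/5)


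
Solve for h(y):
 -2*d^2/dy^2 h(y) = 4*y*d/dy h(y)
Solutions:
 h(y) = C1 + C2*erf(y)


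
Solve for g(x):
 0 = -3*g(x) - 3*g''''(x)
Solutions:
 g(x) = (C1*sin(sqrt(2)*x/2) + C2*cos(sqrt(2)*x/2))*exp(-sqrt(2)*x/2) + (C3*sin(sqrt(2)*x/2) + C4*cos(sqrt(2)*x/2))*exp(sqrt(2)*x/2)


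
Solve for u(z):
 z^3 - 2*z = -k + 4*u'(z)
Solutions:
 u(z) = C1 + k*z/4 + z^4/16 - z^2/4


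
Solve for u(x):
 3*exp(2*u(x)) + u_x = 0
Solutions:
 u(x) = log(-sqrt(-1/(C1 - 3*x))) - log(2)/2
 u(x) = log(-1/(C1 - 3*x))/2 - log(2)/2


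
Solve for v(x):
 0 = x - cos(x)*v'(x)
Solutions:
 v(x) = C1 + Integral(x/cos(x), x)


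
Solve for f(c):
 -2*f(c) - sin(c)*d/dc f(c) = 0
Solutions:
 f(c) = C1*(cos(c) + 1)/(cos(c) - 1)


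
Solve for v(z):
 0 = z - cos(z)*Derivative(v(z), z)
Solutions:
 v(z) = C1 + Integral(z/cos(z), z)


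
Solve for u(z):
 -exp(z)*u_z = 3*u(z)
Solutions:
 u(z) = C1*exp(3*exp(-z))


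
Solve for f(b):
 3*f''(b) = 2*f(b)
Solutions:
 f(b) = C1*exp(-sqrt(6)*b/3) + C2*exp(sqrt(6)*b/3)


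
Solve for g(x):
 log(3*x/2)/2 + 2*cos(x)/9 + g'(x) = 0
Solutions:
 g(x) = C1 - x*log(x)/2 - x*log(3) + x/2 + x*log(6)/2 - 2*sin(x)/9


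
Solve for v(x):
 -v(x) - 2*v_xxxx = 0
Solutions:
 v(x) = (C1*sin(2^(1/4)*x/2) + C2*cos(2^(1/4)*x/2))*exp(-2^(1/4)*x/2) + (C3*sin(2^(1/4)*x/2) + C4*cos(2^(1/4)*x/2))*exp(2^(1/4)*x/2)


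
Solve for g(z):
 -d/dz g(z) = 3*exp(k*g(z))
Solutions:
 g(z) = Piecewise((log(1/(C1*k + 3*k*z))/k, Ne(k, 0)), (nan, True))
 g(z) = Piecewise((C1 - 3*z, Eq(k, 0)), (nan, True))


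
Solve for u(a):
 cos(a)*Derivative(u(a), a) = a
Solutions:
 u(a) = C1 + Integral(a/cos(a), a)


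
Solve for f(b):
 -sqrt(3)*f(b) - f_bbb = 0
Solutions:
 f(b) = C3*exp(-3^(1/6)*b) + (C1*sin(3^(2/3)*b/2) + C2*cos(3^(2/3)*b/2))*exp(3^(1/6)*b/2)


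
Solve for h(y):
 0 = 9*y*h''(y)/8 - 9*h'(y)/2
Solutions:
 h(y) = C1 + C2*y^5


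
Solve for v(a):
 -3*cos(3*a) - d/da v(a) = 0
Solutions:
 v(a) = C1 - sin(3*a)


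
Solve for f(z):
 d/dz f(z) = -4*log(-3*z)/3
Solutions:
 f(z) = C1 - 4*z*log(-z)/3 + 4*z*(1 - log(3))/3


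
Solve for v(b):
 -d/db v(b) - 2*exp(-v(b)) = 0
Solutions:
 v(b) = log(C1 - 2*b)


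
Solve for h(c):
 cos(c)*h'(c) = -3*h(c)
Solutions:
 h(c) = C1*(sin(c) - 1)^(3/2)/(sin(c) + 1)^(3/2)


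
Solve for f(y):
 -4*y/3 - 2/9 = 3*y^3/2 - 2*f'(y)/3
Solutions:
 f(y) = C1 + 9*y^4/16 + y^2 + y/3


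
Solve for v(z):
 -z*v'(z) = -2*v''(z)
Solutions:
 v(z) = C1 + C2*erfi(z/2)


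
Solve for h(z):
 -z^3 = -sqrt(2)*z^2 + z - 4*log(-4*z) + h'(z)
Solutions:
 h(z) = C1 - z^4/4 + sqrt(2)*z^3/3 - z^2/2 + 4*z*log(-z) + 4*z*(-1 + 2*log(2))


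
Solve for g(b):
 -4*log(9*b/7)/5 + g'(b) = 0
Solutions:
 g(b) = C1 + 4*b*log(b)/5 - 4*b*log(7)/5 - 4*b/5 + 8*b*log(3)/5


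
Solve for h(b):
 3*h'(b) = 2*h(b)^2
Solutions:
 h(b) = -3/(C1 + 2*b)


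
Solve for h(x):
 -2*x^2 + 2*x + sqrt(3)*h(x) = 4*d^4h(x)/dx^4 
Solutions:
 h(x) = C1*exp(-sqrt(2)*3^(1/8)*x/2) + C2*exp(sqrt(2)*3^(1/8)*x/2) + C3*sin(sqrt(2)*3^(1/8)*x/2) + C4*cos(sqrt(2)*3^(1/8)*x/2) + 2*sqrt(3)*x^2/3 - 2*sqrt(3)*x/3


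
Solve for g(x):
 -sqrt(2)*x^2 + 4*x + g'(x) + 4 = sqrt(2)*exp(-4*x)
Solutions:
 g(x) = C1 + sqrt(2)*x^3/3 - 2*x^2 - 4*x - sqrt(2)*exp(-4*x)/4


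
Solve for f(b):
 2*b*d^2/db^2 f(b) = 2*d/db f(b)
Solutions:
 f(b) = C1 + C2*b^2


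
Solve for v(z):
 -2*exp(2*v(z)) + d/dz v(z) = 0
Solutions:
 v(z) = log(-sqrt(-1/(C1 + 2*z))) - log(2)/2
 v(z) = log(-1/(C1 + 2*z))/2 - log(2)/2


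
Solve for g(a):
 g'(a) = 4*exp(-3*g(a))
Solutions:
 g(a) = log(C1 + 12*a)/3
 g(a) = log((-3^(1/3) - 3^(5/6)*I)*(C1 + 4*a)^(1/3)/2)
 g(a) = log((-3^(1/3) + 3^(5/6)*I)*(C1 + 4*a)^(1/3)/2)


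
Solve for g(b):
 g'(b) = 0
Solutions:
 g(b) = C1


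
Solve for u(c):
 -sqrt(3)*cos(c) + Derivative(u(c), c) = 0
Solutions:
 u(c) = C1 + sqrt(3)*sin(c)


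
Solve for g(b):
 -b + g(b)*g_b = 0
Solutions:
 g(b) = -sqrt(C1 + b^2)
 g(b) = sqrt(C1 + b^2)


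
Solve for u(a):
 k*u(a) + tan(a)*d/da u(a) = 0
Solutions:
 u(a) = C1*exp(-k*log(sin(a)))


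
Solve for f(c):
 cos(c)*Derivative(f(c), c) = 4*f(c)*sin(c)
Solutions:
 f(c) = C1/cos(c)^4


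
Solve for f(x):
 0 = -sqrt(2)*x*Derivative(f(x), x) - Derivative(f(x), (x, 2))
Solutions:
 f(x) = C1 + C2*erf(2^(3/4)*x/2)


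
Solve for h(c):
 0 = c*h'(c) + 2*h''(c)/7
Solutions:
 h(c) = C1 + C2*erf(sqrt(7)*c/2)


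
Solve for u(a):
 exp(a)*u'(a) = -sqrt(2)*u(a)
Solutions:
 u(a) = C1*exp(sqrt(2)*exp(-a))


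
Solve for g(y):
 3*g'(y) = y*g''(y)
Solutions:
 g(y) = C1 + C2*y^4


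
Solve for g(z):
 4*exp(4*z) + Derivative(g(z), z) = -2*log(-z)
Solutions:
 g(z) = C1 - 2*z*log(-z) + 2*z - exp(4*z)


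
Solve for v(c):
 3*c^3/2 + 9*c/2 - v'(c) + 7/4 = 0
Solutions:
 v(c) = C1 + 3*c^4/8 + 9*c^2/4 + 7*c/4


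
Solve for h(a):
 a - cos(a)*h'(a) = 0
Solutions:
 h(a) = C1 + Integral(a/cos(a), a)


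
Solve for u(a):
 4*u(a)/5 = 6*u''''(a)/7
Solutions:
 u(a) = C1*exp(-14^(1/4)*15^(3/4)*a/15) + C2*exp(14^(1/4)*15^(3/4)*a/15) + C3*sin(14^(1/4)*15^(3/4)*a/15) + C4*cos(14^(1/4)*15^(3/4)*a/15)


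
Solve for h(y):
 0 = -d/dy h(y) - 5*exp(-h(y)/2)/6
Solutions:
 h(y) = 2*log(C1 - 5*y/12)


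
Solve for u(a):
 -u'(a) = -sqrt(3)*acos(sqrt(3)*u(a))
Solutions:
 Integral(1/acos(sqrt(3)*_y), (_y, u(a))) = C1 + sqrt(3)*a


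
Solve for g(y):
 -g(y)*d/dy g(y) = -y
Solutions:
 g(y) = -sqrt(C1 + y^2)
 g(y) = sqrt(C1 + y^2)


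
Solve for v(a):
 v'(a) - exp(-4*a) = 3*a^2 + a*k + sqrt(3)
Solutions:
 v(a) = C1 + a^3 + a^2*k/2 + sqrt(3)*a - exp(-4*a)/4


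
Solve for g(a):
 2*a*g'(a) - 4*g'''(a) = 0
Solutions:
 g(a) = C1 + Integral(C2*airyai(2^(2/3)*a/2) + C3*airybi(2^(2/3)*a/2), a)


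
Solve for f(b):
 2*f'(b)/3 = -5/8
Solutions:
 f(b) = C1 - 15*b/16


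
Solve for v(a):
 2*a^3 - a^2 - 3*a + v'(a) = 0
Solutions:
 v(a) = C1 - a^4/2 + a^3/3 + 3*a^2/2


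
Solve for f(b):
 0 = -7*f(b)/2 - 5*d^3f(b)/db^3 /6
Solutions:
 f(b) = C3*exp(-21^(1/3)*5^(2/3)*b/5) + (C1*sin(3^(5/6)*5^(2/3)*7^(1/3)*b/10) + C2*cos(3^(5/6)*5^(2/3)*7^(1/3)*b/10))*exp(21^(1/3)*5^(2/3)*b/10)


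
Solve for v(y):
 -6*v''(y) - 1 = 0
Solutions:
 v(y) = C1 + C2*y - y^2/12


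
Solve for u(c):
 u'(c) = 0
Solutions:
 u(c) = C1


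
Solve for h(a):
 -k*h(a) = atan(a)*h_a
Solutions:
 h(a) = C1*exp(-k*Integral(1/atan(a), a))


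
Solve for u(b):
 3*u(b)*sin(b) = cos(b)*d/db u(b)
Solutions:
 u(b) = C1/cos(b)^3


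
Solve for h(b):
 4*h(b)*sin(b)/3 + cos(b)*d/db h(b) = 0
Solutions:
 h(b) = C1*cos(b)^(4/3)


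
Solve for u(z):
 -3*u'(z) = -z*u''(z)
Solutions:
 u(z) = C1 + C2*z^4


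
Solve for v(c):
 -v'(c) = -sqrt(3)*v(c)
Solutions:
 v(c) = C1*exp(sqrt(3)*c)


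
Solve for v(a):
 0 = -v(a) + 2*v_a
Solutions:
 v(a) = C1*exp(a/2)


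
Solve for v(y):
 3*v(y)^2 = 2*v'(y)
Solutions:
 v(y) = -2/(C1 + 3*y)


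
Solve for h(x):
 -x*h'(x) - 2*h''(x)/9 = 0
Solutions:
 h(x) = C1 + C2*erf(3*x/2)


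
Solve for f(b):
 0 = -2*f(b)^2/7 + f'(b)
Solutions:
 f(b) = -7/(C1 + 2*b)


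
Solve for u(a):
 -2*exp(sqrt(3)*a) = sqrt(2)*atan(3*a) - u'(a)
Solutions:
 u(a) = C1 + sqrt(2)*(a*atan(3*a) - log(9*a^2 + 1)/6) + 2*sqrt(3)*exp(sqrt(3)*a)/3


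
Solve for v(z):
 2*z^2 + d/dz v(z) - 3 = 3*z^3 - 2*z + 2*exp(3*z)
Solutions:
 v(z) = C1 + 3*z^4/4 - 2*z^3/3 - z^2 + 3*z + 2*exp(3*z)/3


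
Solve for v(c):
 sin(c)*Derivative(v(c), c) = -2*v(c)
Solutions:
 v(c) = C1*(cos(c) + 1)/(cos(c) - 1)


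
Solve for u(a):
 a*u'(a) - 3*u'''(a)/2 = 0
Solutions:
 u(a) = C1 + Integral(C2*airyai(2^(1/3)*3^(2/3)*a/3) + C3*airybi(2^(1/3)*3^(2/3)*a/3), a)


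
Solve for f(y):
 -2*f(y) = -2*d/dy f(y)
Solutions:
 f(y) = C1*exp(y)


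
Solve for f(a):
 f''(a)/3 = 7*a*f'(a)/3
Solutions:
 f(a) = C1 + C2*erfi(sqrt(14)*a/2)


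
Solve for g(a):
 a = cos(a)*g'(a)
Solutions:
 g(a) = C1 + Integral(a/cos(a), a)


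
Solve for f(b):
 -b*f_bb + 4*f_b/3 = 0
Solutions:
 f(b) = C1 + C2*b^(7/3)


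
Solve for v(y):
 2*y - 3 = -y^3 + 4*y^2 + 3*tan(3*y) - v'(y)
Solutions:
 v(y) = C1 - y^4/4 + 4*y^3/3 - y^2 + 3*y - log(cos(3*y))


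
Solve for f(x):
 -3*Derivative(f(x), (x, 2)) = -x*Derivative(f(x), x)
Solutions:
 f(x) = C1 + C2*erfi(sqrt(6)*x/6)


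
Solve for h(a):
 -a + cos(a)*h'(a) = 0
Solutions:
 h(a) = C1 + Integral(a/cos(a), a)


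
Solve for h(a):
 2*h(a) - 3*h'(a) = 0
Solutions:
 h(a) = C1*exp(2*a/3)


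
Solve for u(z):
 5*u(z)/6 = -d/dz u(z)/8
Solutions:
 u(z) = C1*exp(-20*z/3)


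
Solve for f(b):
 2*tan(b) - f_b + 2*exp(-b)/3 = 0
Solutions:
 f(b) = C1 + log(tan(b)^2 + 1) - 2*exp(-b)/3


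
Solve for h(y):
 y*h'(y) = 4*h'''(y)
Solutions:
 h(y) = C1 + Integral(C2*airyai(2^(1/3)*y/2) + C3*airybi(2^(1/3)*y/2), y)


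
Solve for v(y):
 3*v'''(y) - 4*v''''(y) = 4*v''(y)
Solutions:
 v(y) = C1 + C2*y + (C3*sin(sqrt(55)*y/8) + C4*cos(sqrt(55)*y/8))*exp(3*y/8)


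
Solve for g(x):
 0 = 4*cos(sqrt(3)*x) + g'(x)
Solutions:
 g(x) = C1 - 4*sqrt(3)*sin(sqrt(3)*x)/3


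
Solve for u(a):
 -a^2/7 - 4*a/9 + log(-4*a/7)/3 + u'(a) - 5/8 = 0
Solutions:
 u(a) = C1 + a^3/21 + 2*a^2/9 - a*log(-a)/3 + a*(-16*log(2) + 8*log(7) + 23)/24


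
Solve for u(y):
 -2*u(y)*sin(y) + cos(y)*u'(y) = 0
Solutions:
 u(y) = C1/cos(y)^2


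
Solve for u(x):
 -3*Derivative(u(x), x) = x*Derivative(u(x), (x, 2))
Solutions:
 u(x) = C1 + C2/x^2


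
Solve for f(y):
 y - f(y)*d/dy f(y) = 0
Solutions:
 f(y) = -sqrt(C1 + y^2)
 f(y) = sqrt(C1 + y^2)


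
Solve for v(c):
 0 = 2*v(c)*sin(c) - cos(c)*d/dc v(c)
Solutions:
 v(c) = C1/cos(c)^2
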